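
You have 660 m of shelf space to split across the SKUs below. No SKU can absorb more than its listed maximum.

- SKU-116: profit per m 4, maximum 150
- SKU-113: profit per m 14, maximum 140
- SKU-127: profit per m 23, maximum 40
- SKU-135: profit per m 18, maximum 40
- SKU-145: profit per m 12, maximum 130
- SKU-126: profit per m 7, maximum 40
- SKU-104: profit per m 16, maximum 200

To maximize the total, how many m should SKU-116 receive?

70

Highest profit per m first: SKU-127 23 > SKU-135 18 > SKU-104 16 > SKU-113 14 > SKU-145 12 > SKU-126 7 > SKU-116 4.
Give SKU-127 40 to hit its cap of 40 — 620 left.
SKU-135: +40 to 40 (cap) — 580 left.
SKU-104: +200 to 200 (cap) — 380 left.
SKU-113: +140 to 140 (cap) — 240 left.
SKU-145: +130 to 130 (cap) — 110 left.
SKU-126 takes 40 to reach its cap of 40 — 70 left.
SKU-116 has room for 150 but only 70 remain, so it gets 70.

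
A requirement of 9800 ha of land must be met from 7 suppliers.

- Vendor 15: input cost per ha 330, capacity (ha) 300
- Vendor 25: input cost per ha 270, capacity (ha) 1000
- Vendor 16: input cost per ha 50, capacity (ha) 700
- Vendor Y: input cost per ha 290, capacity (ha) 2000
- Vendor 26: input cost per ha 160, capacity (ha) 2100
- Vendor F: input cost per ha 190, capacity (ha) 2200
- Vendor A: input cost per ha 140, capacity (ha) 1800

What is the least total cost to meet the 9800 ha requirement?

Use suppliers in increasing cost order.
Vendor 16 at 50: take all 700 ha ; 9100 still needed.
Vendor A at 140: take all 1800 ha ; 7300 still needed.
Vendor 26 (160): use full 2100 ; 5200 ha to go.
Take 2200 from Vendor F at 190 ; need 3000 more.
Take 1000 from Vendor 25 at 270 ; need 2000 more.
Take 2000 from Vendor Y at 290 ; need 0 more.
Vendor 15: unused.
Cost = 700×50 + 1800×140 + 2100×160 + 2200×190 + 1000×270 + 2000×290 = 1891000.

1891000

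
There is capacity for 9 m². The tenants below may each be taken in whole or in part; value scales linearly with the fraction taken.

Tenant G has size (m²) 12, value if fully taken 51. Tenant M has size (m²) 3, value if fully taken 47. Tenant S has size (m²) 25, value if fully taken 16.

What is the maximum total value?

72.5

Best value per unit of size first: Tenant M 47/3≈15.7, Tenant G 51/12≈4.25, Tenant S 16/25≈0.64.
Tenant M: take in full, 3 m² for value 47 ; 6 left.
Only 6 m² remain; take 6/12 of Tenant G for value 51×6/12 = 25.5.
Total value = 72.5.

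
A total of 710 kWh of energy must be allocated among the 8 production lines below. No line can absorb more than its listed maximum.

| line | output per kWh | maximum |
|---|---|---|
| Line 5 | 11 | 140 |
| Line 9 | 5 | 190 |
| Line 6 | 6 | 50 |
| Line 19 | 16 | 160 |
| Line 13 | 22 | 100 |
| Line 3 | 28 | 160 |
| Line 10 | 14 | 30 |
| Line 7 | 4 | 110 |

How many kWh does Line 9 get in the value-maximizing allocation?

70

Order the production lines by output per kWh: Line 3 28 > Line 13 22 > Line 19 16 > Line 10 14 > Line 5 11 > Line 6 6 > Line 9 5 > Line 7 4.
Give Line 3 160 to hit its cap of 160 → 550 left.
Give Line 13 100 to hit its cap of 100 → 450 left.
Line 19 takes 160 to reach its cap of 160 → 290 left.
Give Line 10 30 to hit its cap of 30 → 260 left.
Line 5 takes 140 to reach its cap of 140 → 120 left.
Line 6: +50 to 50 (cap) → 70 left.
Line 9: +70 (room for 190) → 70. Pool exhausted.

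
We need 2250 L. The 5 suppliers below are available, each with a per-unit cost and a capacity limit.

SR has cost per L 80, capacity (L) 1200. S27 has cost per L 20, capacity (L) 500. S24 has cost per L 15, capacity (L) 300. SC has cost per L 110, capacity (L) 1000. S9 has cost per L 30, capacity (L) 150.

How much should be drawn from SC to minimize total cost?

100

Cheapest first:
S24 (15): use full 300 → 1950 L to go.
S27 (20): use full 500 → 1450 L to go.
S9 at 30: take all 150 L → 1300 still needed.
Take 1200 from SR at 80 → need 100 more.
SC at 110: take 100 of its 1000 → requirement met.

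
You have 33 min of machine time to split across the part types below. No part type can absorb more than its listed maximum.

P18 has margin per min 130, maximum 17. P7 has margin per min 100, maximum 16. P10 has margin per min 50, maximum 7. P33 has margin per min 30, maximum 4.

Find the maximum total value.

3810

Order the part types by margin per min: P18 130 > P7 100 > P10 50 > P33 30.
Give P18 17 to hit its cap of 17 ; 16 left.
Give P7 16 to hit its cap of 16 ; 0 left.
Total = 130×17 + 100×16 = 3810.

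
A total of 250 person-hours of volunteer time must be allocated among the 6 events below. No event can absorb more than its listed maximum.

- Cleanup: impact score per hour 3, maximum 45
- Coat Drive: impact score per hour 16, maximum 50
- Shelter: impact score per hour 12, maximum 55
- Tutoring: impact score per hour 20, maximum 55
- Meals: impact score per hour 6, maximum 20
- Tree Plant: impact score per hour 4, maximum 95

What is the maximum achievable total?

Order the events by impact score per hour: Tutoring 20 > Coat Drive 16 > Shelter 12 > Meals 6 > Tree Plant 4 > Cleanup 3.
Tutoring: +55 to 55 (cap) — 195 left.
Coat Drive takes 50 to reach its cap of 50 — 145 left.
Shelter: +55 to 55 (cap) — 90 left.
Meals: +20 to 20 (cap) — 70 left.
Tree Plant has room for 95 but only 70 remain, so it gets 70.
Total = 16×50 + 12×55 + 20×55 + 6×20 + 4×70 = 2960.

2960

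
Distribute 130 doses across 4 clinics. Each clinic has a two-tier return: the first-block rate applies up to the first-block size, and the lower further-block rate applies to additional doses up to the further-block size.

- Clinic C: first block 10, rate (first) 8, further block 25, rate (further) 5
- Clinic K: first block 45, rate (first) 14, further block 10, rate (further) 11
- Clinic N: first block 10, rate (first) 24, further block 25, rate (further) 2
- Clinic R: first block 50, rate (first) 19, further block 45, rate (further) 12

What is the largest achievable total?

2120

Treat each block as its own option and order by rate: Clinic N/tier1 24 > Clinic R/tier1 19 > Clinic K/tier1 14 > Clinic R/tier2 12 > Clinic K/tier2 11 > Clinic C/tier1 8 > Clinic C/tier2 5 > Clinic N/tier2 2.
Clinic N tier1 at 24: fill all 10 → 120 left.
Clinic R/tier1 (19): +50 → 70 left.
Clinic K/tier1 (14): +45 → 25 left.
Clinic R tier2 at 12: only 25 left, fill 25.
Total = 24×10 + 19×50 + 14×45 + 12×25 = 2120.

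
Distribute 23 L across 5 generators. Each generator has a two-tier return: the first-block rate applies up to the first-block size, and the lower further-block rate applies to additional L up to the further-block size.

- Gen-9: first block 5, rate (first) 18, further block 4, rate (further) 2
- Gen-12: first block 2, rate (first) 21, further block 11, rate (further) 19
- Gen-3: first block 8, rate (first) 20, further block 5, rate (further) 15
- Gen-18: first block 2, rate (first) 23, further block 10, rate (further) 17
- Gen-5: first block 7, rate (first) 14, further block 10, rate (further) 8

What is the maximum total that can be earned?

Treat each block as its own option and order by rate: Gen-18/tier1 23 > Gen-12/tier1 21 > Gen-3/tier1 20 > Gen-12/tier2 19 > Gen-9/tier1 18 > Gen-18/tier2 17 > Gen-3/tier2 15 > Gen-5/tier1 14 > Gen-5/tier2 8 > Gen-9/tier2 2.
Gen-18 tier1 at 23: fill all 2 → 21 left.
Gen-12 tier1 at 21: fill all 2 → 19 left.
Gen-3 tier1 at 20: fill all 8 → 11 left.
Fill Gen-12 tier2 block (11 at 19) → 0 left.
Total = 23×2 + 21×2 + 20×8 + 19×11 = 457.

457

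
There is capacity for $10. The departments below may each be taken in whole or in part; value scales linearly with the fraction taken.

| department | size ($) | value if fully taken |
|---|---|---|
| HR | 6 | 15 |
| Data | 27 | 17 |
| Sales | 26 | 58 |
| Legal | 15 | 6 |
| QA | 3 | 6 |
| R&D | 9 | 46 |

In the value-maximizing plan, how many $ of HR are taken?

1

Sort by value density: R&D 46/9≈5.11, HR 15/6≈2.5, Sales 58/26≈2.23, QA 6/3≈2, Data 17/27≈0.63, Legal 6/15≈0.4.
All 9 $ of R&D fit (value 46) ; 1 remain.
Fill the last 1 $ with part of HR: 1/6 of it earns 2.5.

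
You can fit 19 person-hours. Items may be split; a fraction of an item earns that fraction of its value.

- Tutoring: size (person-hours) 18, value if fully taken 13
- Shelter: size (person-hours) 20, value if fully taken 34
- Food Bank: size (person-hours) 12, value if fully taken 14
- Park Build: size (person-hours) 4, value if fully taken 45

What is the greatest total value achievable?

Rank by value-to-size ratio: Park Build 45/4≈11.2, Shelter 34/20≈1.7, Food Bank 14/12≈1.17, Tutoring 13/18≈0.722.
All 4 person-hours of Park Build fit (value 45) ; 15 remain.
Only 15 person-hours remain; take 15/20 of Shelter for value 34×15/20 = 25.5.
Total value = 70.5.

70.5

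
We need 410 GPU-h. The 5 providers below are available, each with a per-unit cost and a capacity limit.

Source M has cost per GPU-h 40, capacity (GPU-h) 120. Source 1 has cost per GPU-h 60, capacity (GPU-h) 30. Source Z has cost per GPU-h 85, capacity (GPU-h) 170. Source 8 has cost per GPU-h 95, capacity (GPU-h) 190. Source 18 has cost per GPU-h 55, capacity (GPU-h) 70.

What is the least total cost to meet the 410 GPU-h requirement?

Fill from the cheapest provider first.
Take 120 from Source M at 40 ; need 290 more.
Source 18 (55): use full 70 ; 220 GPU-h to go.
Source 1 at 60: take all 30 GPU-h ; 190 still needed.
Source Z (85): use full 170 ; 20 GPU-h to go.
Source 8 at 95: take 20 of its 190 ; requirement met.
Cost = 120×40 + 70×55 + 30×60 + 170×85 + 20×95 = 26800.

26800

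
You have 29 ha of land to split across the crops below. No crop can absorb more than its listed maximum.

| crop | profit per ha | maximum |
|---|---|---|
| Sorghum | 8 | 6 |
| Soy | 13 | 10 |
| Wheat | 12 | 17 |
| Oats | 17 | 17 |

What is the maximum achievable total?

443

Highest profit per ha first: Oats 17 > Soy 13 > Wheat 12 > Sorghum 8.
Oats: +17 to 17 (cap) → 12 left.
Soy takes 10 to reach its cap of 10 → 2 left.
Only 2 left; Wheat takes them to reach 2.
Total = 13×10 + 12×2 + 17×17 = 443.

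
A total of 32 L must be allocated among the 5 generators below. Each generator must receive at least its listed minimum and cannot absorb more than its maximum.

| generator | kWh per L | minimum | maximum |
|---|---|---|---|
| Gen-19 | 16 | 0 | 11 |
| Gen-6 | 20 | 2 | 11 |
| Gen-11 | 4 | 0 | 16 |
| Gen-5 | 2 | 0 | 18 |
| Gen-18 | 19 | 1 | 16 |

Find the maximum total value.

604

Meeting every minimum uses 0+2+0+0+1 = 3 L, leaving 29.
Rank by kWh per L: Gen-6 20 > Gen-18 19 > Gen-19 16 > Gen-11 4 > Gen-5 2.
Give Gen-6 9 more to hit its cap of 11 — 20 left.
Gen-18 takes 15 more to reach its cap of 16 — 5 left.
Gen-19: +5 (room for 11) → 5. Pool exhausted.
Total = 16×5 + 20×11 + 19×16 = 604.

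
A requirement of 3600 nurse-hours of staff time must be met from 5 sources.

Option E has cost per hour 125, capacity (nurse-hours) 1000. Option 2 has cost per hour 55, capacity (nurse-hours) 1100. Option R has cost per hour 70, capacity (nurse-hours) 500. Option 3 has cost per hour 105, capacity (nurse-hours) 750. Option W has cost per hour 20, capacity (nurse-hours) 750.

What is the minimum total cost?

251750

Cheapest first:
Option W at 20: take all 750 nurse-hours — 2850 still needed.
Option 2 at 55: take all 1100 nurse-hours — 1750 still needed.
Take 500 from Option R at 70 — need 1250 more.
Option 3 at 105: take all 750 nurse-hours — 500 still needed.
Option E at 125: take 500 of its 1000 — requirement met.
Cost = 750×20 + 1100×55 + 500×70 + 750×105 + 500×125 = 251750.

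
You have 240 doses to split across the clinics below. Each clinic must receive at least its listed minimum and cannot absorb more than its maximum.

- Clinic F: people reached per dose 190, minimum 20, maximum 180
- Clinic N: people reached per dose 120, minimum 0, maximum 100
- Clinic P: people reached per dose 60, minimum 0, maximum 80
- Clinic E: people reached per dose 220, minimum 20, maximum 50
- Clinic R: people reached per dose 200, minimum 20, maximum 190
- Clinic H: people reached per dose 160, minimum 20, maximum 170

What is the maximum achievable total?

48000

Meeting every minimum uses 20+0+0+20+20+20 = 80 doses, leaving 160.
Rank by people reached per dose: Clinic E 220 > Clinic R 200 > Clinic F 190 > Clinic H 160 > Clinic N 120 > Clinic P 60.
Clinic E: +30 to 50 (cap) — 130 left.
Clinic R: +130 (room for 170) → 150. Pool exhausted.
Total = 190×20 + 220×50 + 200×150 + 160×20 = 48000.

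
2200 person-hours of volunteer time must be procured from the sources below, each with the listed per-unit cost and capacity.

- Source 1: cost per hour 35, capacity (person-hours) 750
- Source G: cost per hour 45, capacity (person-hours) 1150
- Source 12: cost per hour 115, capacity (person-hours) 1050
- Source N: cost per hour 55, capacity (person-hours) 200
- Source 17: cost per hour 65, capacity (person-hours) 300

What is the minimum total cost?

Fill from the cheapest source first.
Source 1 at 35: take all 750 person-hours → 1450 still needed.
Source G at 45: take all 1150 person-hours → 300 still needed.
Take 200 from Source N at 55 → need 100 more.
Take 100 from Source 17 at 65 to finish.
Source 12: unused.
Cost = 750×35 + 1150×45 + 200×55 + 100×65 = 95500.

95500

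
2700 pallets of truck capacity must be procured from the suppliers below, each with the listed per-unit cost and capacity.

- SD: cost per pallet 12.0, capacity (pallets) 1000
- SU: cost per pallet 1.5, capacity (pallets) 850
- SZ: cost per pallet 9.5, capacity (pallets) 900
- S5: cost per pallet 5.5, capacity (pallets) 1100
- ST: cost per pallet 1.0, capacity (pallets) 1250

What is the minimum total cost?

5825

Cheapest first:
ST at 1.0: take all 1250 pallets ; 1450 still needed.
SU (1.5): use full 850 ; 600 pallets to go.
S5 at 5.5: take 600 of its 1100 ; requirement met.
SZ, SD: unused.
Cost = 1250×1.0 + 850×1.5 + 600×5.5 = 5825.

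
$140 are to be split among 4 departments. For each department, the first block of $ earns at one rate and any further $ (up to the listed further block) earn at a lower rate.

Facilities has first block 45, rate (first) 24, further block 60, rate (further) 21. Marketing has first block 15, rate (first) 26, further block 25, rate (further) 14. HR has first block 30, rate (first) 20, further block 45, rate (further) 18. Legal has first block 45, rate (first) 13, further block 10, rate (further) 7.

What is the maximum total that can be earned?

Treat each block as its own option and order by rate: Marketing/first 26 > Facilities/first 24 > Facilities/second 21 > HR/first 20 > HR/second 18 > Marketing/second 14 > Legal/first 13 > Legal/second 7.
Fill Marketing first block (15 at 26) — 125 left.
Fill Facilities first block (45 at 24) — 80 left.
Facilities/second (21): +60 — 20 left.
HR first at 20: only 20 left, fill 20.
Total = 26×15 + 24×45 + 21×60 + 20×20 = 3130.

3130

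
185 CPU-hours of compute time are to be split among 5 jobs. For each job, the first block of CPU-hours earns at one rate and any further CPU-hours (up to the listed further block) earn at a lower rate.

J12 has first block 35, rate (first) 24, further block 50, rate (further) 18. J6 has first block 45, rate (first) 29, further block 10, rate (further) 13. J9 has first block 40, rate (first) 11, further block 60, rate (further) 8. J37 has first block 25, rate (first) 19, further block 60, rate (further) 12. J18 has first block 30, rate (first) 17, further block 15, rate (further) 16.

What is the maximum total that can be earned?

Rank every tier by rate: J6/tier1 29 > J12/tier1 24 > J37/tier1 19 > J12/tier2 18 > J18/tier1 17 > J18/tier2 16 > J6/tier2 13 > J37/tier2 12 > J9/tier1 11 > J9/tier2 8.
J6 tier1 at 29: fill all 45 — 140 left.
Fill J12 tier1 block (35 at 24) — 105 left.
J37/tier1 (19): +25 — 80 left.
J12 tier2 at 18: fill all 50 — 30 left.
J18/tier1 (17): +30 — 0 left.
Total = 29×45 + 24×35 + 19×25 + 18×50 + 17×30 = 4030.

4030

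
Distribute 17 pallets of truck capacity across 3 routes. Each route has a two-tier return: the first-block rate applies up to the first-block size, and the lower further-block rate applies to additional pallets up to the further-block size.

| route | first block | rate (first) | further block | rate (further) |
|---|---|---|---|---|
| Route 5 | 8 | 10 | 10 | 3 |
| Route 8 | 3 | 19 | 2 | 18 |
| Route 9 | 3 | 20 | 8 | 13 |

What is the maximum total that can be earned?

267

Treat each block as its own option and order by rate: Route 9/T1 20 > Route 8/T1 19 > Route 8/T2 18 > Route 9/T2 13 > Route 5/T1 10 > Route 5/T2 3.
Route 9/T1 (20): +3 ; 14 left.
Route 8/T1 (19): +3 ; 11 left.
Route 8/T2 (18): +2 ; 9 left.
Route 9 T2 at 13: fill all 8 ; 1 left.
1 remain; put them into Route 5 T1 at 10.
Total = 20×3 + 19×3 + 18×2 + 13×8 + 10×1 = 267.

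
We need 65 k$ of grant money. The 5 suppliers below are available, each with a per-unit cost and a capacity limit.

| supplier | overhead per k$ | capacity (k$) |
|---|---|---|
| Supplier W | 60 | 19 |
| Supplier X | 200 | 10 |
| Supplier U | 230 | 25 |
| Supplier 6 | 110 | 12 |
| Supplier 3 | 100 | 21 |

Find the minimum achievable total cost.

7250

Fill from the cheapest supplier first.
Take 19 from Supplier W at 60 — need 46 more.
Supplier 3 at 100: take all 21 k$ — 25 still needed.
Supplier 6 at 110: take all 12 k$ — 13 still needed.
Supplier X at 200: take all 10 k$ — 3 still needed.
Supplier U (230): take the remaining 3 — done.
Cost = 19×60 + 21×100 + 12×110 + 10×200 + 3×230 = 7250.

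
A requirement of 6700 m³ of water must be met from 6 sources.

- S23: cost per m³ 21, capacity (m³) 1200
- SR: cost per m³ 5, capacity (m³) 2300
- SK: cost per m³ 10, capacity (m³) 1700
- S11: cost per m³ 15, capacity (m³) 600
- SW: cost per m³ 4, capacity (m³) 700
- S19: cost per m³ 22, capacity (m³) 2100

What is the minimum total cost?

69900

Cheapest first:
SW at 4: take all 700 m³ → 6000 still needed.
Take 2300 from SR at 5 → need 3700 more.
SK at 10: take all 1700 m³ → 2000 still needed.
S11 (15): use full 600 → 1400 m³ to go.
Take 1200 from S23 at 21 → need 200 more.
Take 200 from S19 at 22 to finish.
Cost = 700×4 + 2300×5 + 1700×10 + 600×15 + 1200×21 + 200×22 = 69900.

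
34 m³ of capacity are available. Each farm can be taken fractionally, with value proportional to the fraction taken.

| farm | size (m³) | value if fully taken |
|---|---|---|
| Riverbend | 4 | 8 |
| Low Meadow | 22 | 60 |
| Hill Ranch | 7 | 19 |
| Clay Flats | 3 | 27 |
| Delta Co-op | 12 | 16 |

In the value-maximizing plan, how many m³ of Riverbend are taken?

Rank by value-to-size ratio: Clay Flats 27/3≈9, Low Meadow 60/22≈2.73, Hill Ranch 19/7≈2.71, Riverbend 8/4≈2, Delta Co-op 16/12≈1.33.
All 3 m³ of Clay Flats fit (value 27) ; 31 remain.
Take all of Low Meadow (22 m³, value 60) ; 9 m³ left.
Hill Ranch: take in full, 7 m³ for value 19 ; 2 left.
2 m³ left: a 2/4 share of Riverbend gives 8×2/4 = 4.

2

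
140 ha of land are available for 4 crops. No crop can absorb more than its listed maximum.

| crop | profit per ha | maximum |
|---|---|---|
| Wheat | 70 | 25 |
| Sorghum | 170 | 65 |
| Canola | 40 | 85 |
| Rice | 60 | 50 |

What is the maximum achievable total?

Rank by profit per ha: Sorghum 170 > Wheat 70 > Rice 60 > Canola 40.
Sorghum takes 65 to reach its cap of 65 — 75 left.
Wheat takes 25 to reach its cap of 25 — 50 left.
Rice: +50 to 50 (cap) — 0 left.
Total = 70×25 + 170×65 + 60×50 = 15800.

15800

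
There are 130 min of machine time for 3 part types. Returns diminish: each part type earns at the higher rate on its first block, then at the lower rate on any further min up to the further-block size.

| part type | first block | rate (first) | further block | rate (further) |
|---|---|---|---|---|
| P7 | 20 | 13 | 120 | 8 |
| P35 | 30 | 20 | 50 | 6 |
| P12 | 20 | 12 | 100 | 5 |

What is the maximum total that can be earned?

1580

Order all 6 blocks by rate: P35/tier1 20 > P7/tier1 13 > P12/tier1 12 > P7/tier2 8 > P35/tier2 6 > P12/tier2 5.
Fill P35 tier1 block (30 at 20) → 100 left.
P7/tier1 (13): +20 → 80 left.
Fill P12 tier1 block (20 at 12) → 60 left.
P7 tier2 at 8: only 60 left, fill 60.
Total = 20×30 + 13×20 + 12×20 + 8×60 = 1580.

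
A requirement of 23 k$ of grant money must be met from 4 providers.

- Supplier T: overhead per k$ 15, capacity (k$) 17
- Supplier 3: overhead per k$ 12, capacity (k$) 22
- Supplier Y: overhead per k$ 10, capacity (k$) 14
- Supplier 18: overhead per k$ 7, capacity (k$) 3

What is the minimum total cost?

233

Use providers in increasing cost order.
Take 3 from Supplier 18 at 7 ; need 20 more.
Supplier Y at 10: take all 14 k$ ; 6 still needed.
Take 6 from Supplier 3 at 12 to finish.
Supplier T: unused.
Cost = 3×7 + 14×10 + 6×12 = 233.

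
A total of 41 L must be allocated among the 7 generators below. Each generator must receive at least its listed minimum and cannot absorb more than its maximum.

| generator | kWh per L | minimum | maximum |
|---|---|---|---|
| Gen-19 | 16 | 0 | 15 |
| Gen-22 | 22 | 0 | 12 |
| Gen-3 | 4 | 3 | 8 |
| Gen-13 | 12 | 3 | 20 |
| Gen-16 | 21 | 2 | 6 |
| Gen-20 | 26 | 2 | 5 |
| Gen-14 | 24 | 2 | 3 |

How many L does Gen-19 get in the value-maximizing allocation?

Meeting every minimum uses 0+0+3+3+2+2+2 = 12 L, leaving 29.
Rank by kWh per L: Gen-20 26 > Gen-14 24 > Gen-22 22 > Gen-16 21 > Gen-19 16 > Gen-13 12 > Gen-3 4.
Gen-20 takes 3 more to reach its cap of 5 — 26 left.
Gen-14 takes 1 more to reach its cap of 3 — 25 left.
Gen-22 takes 12 more to reach its cap of 12 — 13 left.
Give Gen-16 4 more to hit its cap of 6 — 9 left.
Gen-19 has room for 15 more but only 9 remain, so it gets 9.

9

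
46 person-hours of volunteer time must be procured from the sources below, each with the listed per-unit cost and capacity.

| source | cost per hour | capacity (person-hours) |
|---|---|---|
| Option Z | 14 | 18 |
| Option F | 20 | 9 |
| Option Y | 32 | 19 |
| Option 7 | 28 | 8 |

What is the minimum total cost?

1008

Fill from the cheapest source first.
Option Z at 14: take all 18 person-hours → 28 still needed.
Option F at 20: take all 9 person-hours → 19 still needed.
Option 7 (28): use full 8 → 11 person-hours to go.
Take 11 from Option Y at 32 to finish.
Cost = 18×14 + 9×20 + 8×28 + 11×32 = 1008.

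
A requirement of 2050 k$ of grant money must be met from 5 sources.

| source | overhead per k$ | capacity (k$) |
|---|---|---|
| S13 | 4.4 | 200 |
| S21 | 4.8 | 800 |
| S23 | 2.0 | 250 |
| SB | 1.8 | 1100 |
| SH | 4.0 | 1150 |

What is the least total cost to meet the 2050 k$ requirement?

Fill from the cheapest source first.
SB at 1.8: take all 1100 k$ → 950 still needed.
S23 at 2.0: take all 250 k$ → 700 still needed.
SH (4.0): take the remaining 700 → done.
S13, S21: unused.
Cost = 1100×1.8 + 250×2.0 + 700×4.0 = 5280.

5280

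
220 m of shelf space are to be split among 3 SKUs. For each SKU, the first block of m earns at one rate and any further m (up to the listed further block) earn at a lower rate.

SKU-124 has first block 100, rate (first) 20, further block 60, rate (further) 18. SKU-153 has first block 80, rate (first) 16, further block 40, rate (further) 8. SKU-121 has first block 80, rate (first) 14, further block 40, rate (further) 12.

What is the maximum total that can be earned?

4040

Treat each block as its own option and order by rate: SKU-124/T1 20 > SKU-124/T2 18 > SKU-153/T1 16 > SKU-121/T1 14 > SKU-121/T2 12 > SKU-153/T2 8.
Fill SKU-124 T1 block (100 at 20) — 120 left.
SKU-124/T2 (18): +60 — 60 left.
SKU-153/T1: +60 of 80 at 16; pool empty.
Total = 20×100 + 18×60 + 16×60 = 4040.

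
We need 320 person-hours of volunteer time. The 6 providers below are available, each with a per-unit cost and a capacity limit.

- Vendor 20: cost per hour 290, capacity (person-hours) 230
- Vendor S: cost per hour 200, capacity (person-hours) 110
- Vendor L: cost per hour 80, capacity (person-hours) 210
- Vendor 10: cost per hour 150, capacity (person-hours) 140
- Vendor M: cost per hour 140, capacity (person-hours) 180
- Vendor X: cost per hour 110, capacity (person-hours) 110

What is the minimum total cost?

Use providers in increasing cost order.
Vendor L (80): use full 210 ; 110 person-hours to go.
Vendor X (110): use full 110 ; 0 person-hours to go.
Vendor M, Vendor 10, Vendor S, Vendor 20: unused.
Cost = 210×80 + 110×110 = 28900.

28900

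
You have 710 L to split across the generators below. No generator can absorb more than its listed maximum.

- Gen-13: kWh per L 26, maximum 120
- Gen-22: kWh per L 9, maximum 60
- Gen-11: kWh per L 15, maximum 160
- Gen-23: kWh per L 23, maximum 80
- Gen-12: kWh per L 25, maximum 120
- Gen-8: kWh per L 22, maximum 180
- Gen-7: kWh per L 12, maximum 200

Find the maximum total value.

Highest kWh per L first: Gen-13 26 > Gen-12 25 > Gen-23 23 > Gen-8 22 > Gen-11 15 > Gen-7 12 > Gen-22 9.
Gen-13: +120 to 120 (cap) — 590 left.
Gen-12: +120 to 120 (cap) — 470 left.
Gen-23: +80 to 80 (cap) — 390 left.
Gen-8 takes 180 to reach its cap of 180 — 210 left.
Gen-11: +160 to 160 (cap) — 50 left.
Only 50 left; Gen-7 takes them to reach 50.
Total = 26×120 + 15×160 + 23×80 + 25×120 + 22×180 + 12×50 = 14920.

14920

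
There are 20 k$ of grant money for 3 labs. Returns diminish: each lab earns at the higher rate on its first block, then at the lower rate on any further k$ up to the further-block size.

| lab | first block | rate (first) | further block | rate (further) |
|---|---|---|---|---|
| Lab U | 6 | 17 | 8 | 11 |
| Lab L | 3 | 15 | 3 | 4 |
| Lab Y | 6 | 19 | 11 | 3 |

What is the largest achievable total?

316

Treat each block as its own option and order by rate: Lab Y/T1 19 > Lab U/T1 17 > Lab L/T1 15 > Lab U/T2 11 > Lab L/T2 4 > Lab Y/T2 3.
Fill Lab Y T1 block (6 at 19) → 14 left.
Lab U T1 at 17: fill all 6 → 8 left.
Lab L/T1 (15): +3 → 5 left.
Lab U T2 at 11: only 5 left, fill 5.
Total = 19×6 + 17×6 + 15×3 + 11×5 = 316.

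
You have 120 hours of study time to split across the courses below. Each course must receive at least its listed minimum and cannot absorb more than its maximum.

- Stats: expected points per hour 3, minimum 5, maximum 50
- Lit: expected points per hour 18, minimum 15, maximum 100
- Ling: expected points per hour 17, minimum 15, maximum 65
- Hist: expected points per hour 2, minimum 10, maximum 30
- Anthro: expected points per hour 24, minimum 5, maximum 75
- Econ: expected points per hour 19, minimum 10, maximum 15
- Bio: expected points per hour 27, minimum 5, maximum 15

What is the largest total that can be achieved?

Meeting every minimum uses 5+15+15+10+5+10+5 = 65 hours, leaving 55.
Order the courses by expected points per hour: Bio 27 > Anthro 24 > Econ 19 > Lit 18 > Ling 17 > Stats 3 > Hist 2.
Bio takes 10 more to reach its cap of 15 ; 45 left.
Anthro has room for 70 more but only 45 remain, so it gets 50.
Total = 3×5 + 18×15 + 17×15 + 2×10 + 24×50 + 19×10 + 27×15 = 2355.

2355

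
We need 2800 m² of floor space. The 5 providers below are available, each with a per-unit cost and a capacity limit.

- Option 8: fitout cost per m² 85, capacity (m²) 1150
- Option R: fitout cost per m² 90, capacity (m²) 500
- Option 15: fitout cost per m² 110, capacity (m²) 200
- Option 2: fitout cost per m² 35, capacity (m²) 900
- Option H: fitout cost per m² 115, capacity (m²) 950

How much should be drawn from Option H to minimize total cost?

50

Cheapest first:
Option 2 at 35: take all 900 m² ; 1900 still needed.
Take 1150 from Option 8 at 85 ; need 750 more.
Option R (90): use full 500 ; 250 m² to go.
Take 200 from Option 15 at 110 ; need 50 more.
Option H (115): take the remaining 50 ; done.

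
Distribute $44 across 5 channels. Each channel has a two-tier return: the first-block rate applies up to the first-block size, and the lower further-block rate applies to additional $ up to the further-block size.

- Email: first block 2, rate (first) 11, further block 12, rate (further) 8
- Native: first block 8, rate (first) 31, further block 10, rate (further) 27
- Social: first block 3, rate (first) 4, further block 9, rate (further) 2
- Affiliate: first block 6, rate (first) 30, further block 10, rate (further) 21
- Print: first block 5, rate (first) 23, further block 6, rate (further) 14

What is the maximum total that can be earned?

Order all 10 blocks by rate: Native/first 31 > Affiliate/first 30 > Native/second 27 > Print/first 23 > Affiliate/second 21 > Print/second 14 > Email/first 11 > Email/second 8 > Social/first 4 > Social/second 2.
Native/first (31): +8 ; 36 left.
Affiliate/first (30): +6 ; 30 left.
Native second at 27: fill all 10 ; 20 left.
Print/first (23): +5 ; 15 left.
Affiliate/second (21): +10 ; 5 left.
Print second at 14: only 5 left, fill 5.
Total = 31×8 + 30×6 + 27×10 + 23×5 + 21×10 + 14×5 = 1093.

1093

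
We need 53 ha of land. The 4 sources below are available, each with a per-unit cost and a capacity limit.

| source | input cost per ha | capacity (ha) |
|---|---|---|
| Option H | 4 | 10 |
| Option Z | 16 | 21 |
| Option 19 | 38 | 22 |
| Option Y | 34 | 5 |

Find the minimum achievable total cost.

Cheapest first:
Take 10 from Option H at 4 — need 43 more.
Take 21 from Option Z at 16 — need 22 more.
Take 5 from Option Y at 34 — need 17 more.
Take 17 from Option 19 at 38 to finish.
Cost = 10×4 + 21×16 + 5×34 + 17×38 = 1192.

1192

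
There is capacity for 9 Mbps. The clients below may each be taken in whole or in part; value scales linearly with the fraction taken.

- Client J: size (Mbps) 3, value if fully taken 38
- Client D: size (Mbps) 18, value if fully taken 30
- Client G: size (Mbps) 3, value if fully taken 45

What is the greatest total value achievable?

88

Best value per unit of size first: Client G 45/3≈15, Client J 38/3≈12.7, Client D 30/18≈1.67.
All 3 Mbps of Client G fit (value 45) ; 6 remain.
Client J: take in full, 3 Mbps for value 38 ; 3 left.
Fill the last 3 Mbps with part of Client D: 3/18 of it earns 5.
Total value = 88.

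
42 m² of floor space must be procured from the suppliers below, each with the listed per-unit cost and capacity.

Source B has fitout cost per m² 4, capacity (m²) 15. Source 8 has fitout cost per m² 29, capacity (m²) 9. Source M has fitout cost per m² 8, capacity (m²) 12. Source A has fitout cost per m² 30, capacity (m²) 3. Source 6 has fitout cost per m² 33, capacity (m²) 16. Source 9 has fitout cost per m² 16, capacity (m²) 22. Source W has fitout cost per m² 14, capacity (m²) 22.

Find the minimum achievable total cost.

Use suppliers in increasing cost order.
Source B at 4: take all 15 m² ; 27 still needed.
Source M (8): use full 12 ; 15 m² to go.
Source W at 14: take 15 of its 22 ; requirement met.
Source 9, Source 8, Source A, Source 6: unused.
Cost = 15×4 + 12×8 + 15×14 = 366.

366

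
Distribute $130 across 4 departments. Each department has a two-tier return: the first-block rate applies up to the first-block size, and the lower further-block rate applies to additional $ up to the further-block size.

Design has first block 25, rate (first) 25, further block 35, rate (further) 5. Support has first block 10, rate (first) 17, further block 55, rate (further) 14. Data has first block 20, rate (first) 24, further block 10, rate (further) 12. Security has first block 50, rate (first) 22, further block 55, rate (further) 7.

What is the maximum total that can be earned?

2725

Treat each block as its own option and order by rate: Design/T1 25 > Data/T1 24 > Security/T1 22 > Support/T1 17 > Support/T2 14 > Data/T2 12 > Security/T2 7 > Design/T2 5.
Fill Design T1 block (25 at 25) → 105 left.
Data/T1 (24): +20 → 85 left.
Security/T1 (22): +50 → 35 left.
Support/T1 (17): +10 → 25 left.
Support/T2: +25 of 55 at 14; pool empty.
Total = 25×25 + 24×20 + 22×50 + 17×10 + 14×25 = 2725.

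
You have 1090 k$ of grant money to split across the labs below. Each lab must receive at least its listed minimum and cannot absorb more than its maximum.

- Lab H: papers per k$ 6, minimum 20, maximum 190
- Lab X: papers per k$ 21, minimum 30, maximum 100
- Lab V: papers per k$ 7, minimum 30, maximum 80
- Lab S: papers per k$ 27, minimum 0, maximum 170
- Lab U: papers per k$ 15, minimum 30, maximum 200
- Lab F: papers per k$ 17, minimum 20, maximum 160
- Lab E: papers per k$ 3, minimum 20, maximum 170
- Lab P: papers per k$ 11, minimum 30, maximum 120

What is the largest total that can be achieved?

15640

Meeting every minimum uses 20+30+30+0+30+20+20+30 = 180 k$, leaving 910.
Highest papers per k$ first: Lab S 27 > Lab X 21 > Lab F 17 > Lab U 15 > Lab P 11 > Lab V 7 > Lab H 6 > Lab E 3.
Give Lab S 170 more to hit its cap of 170 ; 740 left.
Give Lab X 70 more to hit its cap of 100 ; 670 left.
Lab F takes 140 more to reach its cap of 160 ; 530 left.
Lab U: +170 to 200 (cap) ; 360 left.
Lab P: +90 to 120 (cap) ; 270 left.
Lab V takes 50 more to reach its cap of 80 ; 220 left.
Give Lab H 170 more to hit its cap of 190 ; 50 left.
Lab E has room for 150 more but only 50 remain, so it gets 70.
Total = 6×190 + 21×100 + 7×80 + 27×170 + 15×200 + 17×160 + 3×70 + 11×120 = 15640.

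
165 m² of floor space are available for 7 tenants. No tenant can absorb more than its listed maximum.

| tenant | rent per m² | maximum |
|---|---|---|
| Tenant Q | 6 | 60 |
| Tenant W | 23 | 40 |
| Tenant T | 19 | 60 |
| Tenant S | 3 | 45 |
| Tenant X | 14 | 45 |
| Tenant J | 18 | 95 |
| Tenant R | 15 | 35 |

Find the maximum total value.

Rank by rent per m²: Tenant W 23 > Tenant T 19 > Tenant J 18 > Tenant R 15 > Tenant X 14 > Tenant Q 6 > Tenant S 3.
Tenant W: +40 to 40 (cap) ; 125 left.
Give Tenant T 60 to hit its cap of 60 ; 65 left.
Only 65 left; Tenant J takes them to reach 65.
Total = 23×40 + 19×60 + 18×65 = 3230.

3230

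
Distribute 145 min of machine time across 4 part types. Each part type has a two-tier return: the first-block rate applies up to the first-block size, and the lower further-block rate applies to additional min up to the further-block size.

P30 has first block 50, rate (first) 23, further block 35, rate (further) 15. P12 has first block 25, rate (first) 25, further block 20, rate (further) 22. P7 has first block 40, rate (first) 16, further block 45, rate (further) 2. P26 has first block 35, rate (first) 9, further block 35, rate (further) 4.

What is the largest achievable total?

Rank every tier by rate: P12/T1 25 > P30/T1 23 > P12/T2 22 > P7/T1 16 > P30/T2 15 > P26/T1 9 > P26/T2 4 > P7/T2 2.
Fill P12 T1 block (25 at 25) ; 120 left.
P30/T1 (23): +50 ; 70 left.
P12 T2 at 22: fill all 20 ; 50 left.
P7/T1 (16): +40 ; 10 left.
P30 T2 at 15: only 10 left, fill 10.
Total = 25×25 + 23×50 + 22×20 + 16×40 + 15×10 = 3005.

3005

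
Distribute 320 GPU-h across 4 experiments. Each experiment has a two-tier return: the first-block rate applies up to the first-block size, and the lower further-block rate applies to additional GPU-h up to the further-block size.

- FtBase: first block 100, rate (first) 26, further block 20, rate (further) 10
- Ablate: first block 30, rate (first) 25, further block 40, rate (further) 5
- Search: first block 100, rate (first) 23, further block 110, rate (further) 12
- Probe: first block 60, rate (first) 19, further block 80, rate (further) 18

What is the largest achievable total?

7330

Order all 8 blocks by rate: FtBase/T1 26 > Ablate/T1 25 > Search/T1 23 > Probe/T1 19 > Probe/T2 18 > Search/T2 12 > FtBase/T2 10 > Ablate/T2 5.
FtBase/T1 (26): +100 → 220 left.
Ablate/T1 (25): +30 → 190 left.
Fill Search T1 block (100 at 23) → 90 left.
Probe/T1 (19): +60 → 30 left.
30 remain; put them into Probe T2 at 18.
Total = 26×100 + 25×30 + 23×100 + 19×60 + 18×30 = 7330.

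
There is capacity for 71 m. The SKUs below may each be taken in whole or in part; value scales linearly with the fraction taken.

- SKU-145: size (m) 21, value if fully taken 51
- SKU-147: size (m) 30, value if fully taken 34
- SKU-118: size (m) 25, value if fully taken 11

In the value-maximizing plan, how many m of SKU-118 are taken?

Sort by value density: SKU-145 51/21≈2.43, SKU-147 34/30≈1.13, SKU-118 11/25≈0.44.
All 21 m of SKU-145 fit (value 51) — 50 remain.
All 30 m of SKU-147 fit (value 34) — 20 remain.
Fill the last 20 m with part of SKU-118: 20/25 of it earns 8.8.

20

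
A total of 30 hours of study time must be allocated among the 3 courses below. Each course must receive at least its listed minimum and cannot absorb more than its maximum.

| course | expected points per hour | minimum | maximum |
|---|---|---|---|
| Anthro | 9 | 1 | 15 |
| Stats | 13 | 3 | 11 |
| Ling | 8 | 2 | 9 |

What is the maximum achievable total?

310

Meeting every minimum uses 1+3+2 = 6 hours, leaving 24.
Highest expected points per hour first: Stats 13 > Anthro 9 > Ling 8.
Stats takes 8 more to reach its cap of 11 → 16 left.
Anthro: +14 to 15 (cap) → 2 left.
Ling has room for 7 more but only 2 remain, so it gets 4.
Total = 9×15 + 13×11 + 8×4 = 310.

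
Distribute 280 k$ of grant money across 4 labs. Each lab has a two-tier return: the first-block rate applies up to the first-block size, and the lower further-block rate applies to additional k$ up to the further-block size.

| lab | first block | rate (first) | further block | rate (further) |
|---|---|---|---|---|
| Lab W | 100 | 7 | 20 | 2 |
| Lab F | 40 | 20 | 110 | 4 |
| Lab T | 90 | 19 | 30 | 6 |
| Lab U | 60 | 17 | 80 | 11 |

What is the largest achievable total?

Treat each block as its own option and order by rate: Lab F/first 20 > Lab T/first 19 > Lab U/first 17 > Lab U/second 11 > Lab W/first 7 > Lab T/second 6 > Lab F/second 4 > Lab W/second 2.
Lab F/first (20): +40 → 240 left.
Lab T first at 19: fill all 90 → 150 left.
Lab U/first (17): +60 → 90 left.
Fill Lab U second block (80 at 11) → 10 left.
10 remain; put them into Lab W first at 7.
Total = 20×40 + 19×90 + 17×60 + 11×80 + 7×10 = 4480.

4480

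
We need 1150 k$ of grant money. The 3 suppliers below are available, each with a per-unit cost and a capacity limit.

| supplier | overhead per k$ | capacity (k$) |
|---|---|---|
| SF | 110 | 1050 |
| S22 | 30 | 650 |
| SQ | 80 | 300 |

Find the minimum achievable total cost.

65500

Use suppliers in increasing cost order.
S22 at 30: take all 650 k$ — 500 still needed.
Take 300 from SQ at 80 — need 200 more.
Take 200 from SF at 110 to finish.
Cost = 650×30 + 300×80 + 200×110 = 65500.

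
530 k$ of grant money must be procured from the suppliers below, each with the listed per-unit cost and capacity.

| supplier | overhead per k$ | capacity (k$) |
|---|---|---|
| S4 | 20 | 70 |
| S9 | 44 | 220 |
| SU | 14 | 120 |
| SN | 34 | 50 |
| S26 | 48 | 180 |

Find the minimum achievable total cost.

17820

Fill from the cheapest supplier first.
SU at 14: take all 120 k$ — 410 still needed.
S4 at 20: take all 70 k$ — 340 still needed.
SN (34): use full 50 — 290 k$ to go.
S9 (44): use full 220 — 70 k$ to go.
Take 70 from S26 at 48 to finish.
Cost = 120×14 + 70×20 + 50×34 + 220×44 + 70×48 = 17820.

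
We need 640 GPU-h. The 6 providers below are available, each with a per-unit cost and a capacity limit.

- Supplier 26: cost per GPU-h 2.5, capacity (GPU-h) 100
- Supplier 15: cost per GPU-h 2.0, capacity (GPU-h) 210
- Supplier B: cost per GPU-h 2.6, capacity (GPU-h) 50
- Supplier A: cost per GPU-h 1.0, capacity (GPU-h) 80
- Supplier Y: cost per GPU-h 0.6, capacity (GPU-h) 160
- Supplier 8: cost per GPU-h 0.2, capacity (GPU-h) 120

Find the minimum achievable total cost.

795

Cheapest first:
Supplier 8 (0.2): use full 120 → 520 GPU-h to go.
Supplier Y at 0.6: take all 160 GPU-h → 360 still needed.
Supplier A at 1.0: take all 80 GPU-h → 280 still needed.
Supplier 15 (2.0): use full 210 → 70 GPU-h to go.
Supplier 26 (2.5): take the remaining 70 → done.
Supplier B: unused.
Cost = 120×0.2 + 160×0.6 + 80×1.0 + 210×2.0 + 70×2.5 = 795.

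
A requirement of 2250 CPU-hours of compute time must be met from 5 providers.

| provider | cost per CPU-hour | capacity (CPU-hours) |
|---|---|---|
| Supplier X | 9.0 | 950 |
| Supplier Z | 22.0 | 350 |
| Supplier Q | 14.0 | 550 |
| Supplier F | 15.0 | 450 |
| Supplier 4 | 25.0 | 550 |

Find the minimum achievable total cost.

29600

Cheapest first:
Supplier X (9.0): use full 950 — 1300 CPU-hours to go.
Supplier Q (14.0): use full 550 — 750 CPU-hours to go.
Supplier F at 15.0: take all 450 CPU-hours — 300 still needed.
Supplier Z at 22.0: take 300 of its 350 — requirement met.
Supplier 4: unused.
Cost = 950×9.0 + 550×14.0 + 450×15.0 + 300×22.0 = 29600.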